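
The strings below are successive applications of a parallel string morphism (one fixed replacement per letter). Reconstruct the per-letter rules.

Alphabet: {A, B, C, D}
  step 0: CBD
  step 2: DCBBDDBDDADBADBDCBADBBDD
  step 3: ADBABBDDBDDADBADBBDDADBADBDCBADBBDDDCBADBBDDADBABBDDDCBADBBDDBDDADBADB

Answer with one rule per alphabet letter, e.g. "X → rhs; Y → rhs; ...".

A->DCB, B->BDD, C->AB, D->ADB

  step 2 ⇒ step 3: DCBBDDBDDADBADBDCBADBBDD ⇒ ADB·AB·BDD·BDD·ADB·ADB·BDD·ADB·ADB·DCB·ADB·BDD·DCB·ADB·BDD·ADB·AB·BDD·DCB·ADB·BDD·BDD·ADB·ADB
    A ↦ DCB
    B ↦ BDD
    C ↦ AB
    D ↦ ADB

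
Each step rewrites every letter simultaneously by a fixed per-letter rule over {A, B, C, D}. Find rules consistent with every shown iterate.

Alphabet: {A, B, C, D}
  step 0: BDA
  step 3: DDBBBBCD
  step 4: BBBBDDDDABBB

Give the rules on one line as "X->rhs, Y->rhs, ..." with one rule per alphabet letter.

  step 3 ⇒ step 4: DDBBBBCD ⇒ BB·BB·D·D·D·D·AB·BB
    B ↦ D
    C ↦ AB
    D ↦ BB
    A ↦ C  (constrained at step 0)

A->C, B->D, C->AB, D->BB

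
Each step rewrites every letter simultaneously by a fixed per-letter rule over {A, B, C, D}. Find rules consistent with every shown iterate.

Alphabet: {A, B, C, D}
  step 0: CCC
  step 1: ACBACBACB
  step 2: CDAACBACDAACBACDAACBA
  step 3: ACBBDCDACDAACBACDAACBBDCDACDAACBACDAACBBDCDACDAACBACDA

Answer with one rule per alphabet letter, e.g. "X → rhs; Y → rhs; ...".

A->CDA, B->A, C->ACB, D->BD

  step 2 ⇒ step 3: CDAACBACDAACBACDAACBA ⇒ ACB·BD·CDA·CDA·ACB·A·CDA·ACB·BD·CDA·CDA·ACB·A·CDA·ACB·BD·CDA·CDA·ACB·A·CDA
    A ↦ CDA
    B ↦ A
    C ↦ ACB
    D ↦ BD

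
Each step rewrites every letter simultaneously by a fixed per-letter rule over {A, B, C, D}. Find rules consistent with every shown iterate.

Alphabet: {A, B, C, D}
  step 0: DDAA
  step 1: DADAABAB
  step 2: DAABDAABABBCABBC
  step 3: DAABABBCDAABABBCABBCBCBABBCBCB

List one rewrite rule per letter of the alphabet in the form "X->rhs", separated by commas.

A->AB, B->BC, C->B, D->DA

  step 2 ⇒ step 3: DAABDAABABBCABBC ⇒ DA·AB·AB·BC·DA·AB·AB·BC·AB·BC·BC·B·AB·BC·BC·B
    A ↦ AB
    B ↦ BC
    C ↦ B
    D ↦ DA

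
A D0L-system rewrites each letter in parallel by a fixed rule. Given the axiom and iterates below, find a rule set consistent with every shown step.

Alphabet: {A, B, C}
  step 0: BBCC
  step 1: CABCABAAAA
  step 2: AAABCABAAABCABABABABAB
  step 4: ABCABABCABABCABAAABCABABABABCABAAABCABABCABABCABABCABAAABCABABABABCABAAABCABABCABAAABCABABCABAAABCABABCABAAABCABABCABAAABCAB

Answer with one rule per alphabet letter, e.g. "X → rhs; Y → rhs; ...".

A->AB, B->CAB, C->AA

  step 1 ⇒ step 2: CABCABAAAA ⇒ AA·AB·CAB·AA·AB·CAB·AB·AB·AB·AB
    A ↦ AB
    B ↦ CAB
    C ↦ AA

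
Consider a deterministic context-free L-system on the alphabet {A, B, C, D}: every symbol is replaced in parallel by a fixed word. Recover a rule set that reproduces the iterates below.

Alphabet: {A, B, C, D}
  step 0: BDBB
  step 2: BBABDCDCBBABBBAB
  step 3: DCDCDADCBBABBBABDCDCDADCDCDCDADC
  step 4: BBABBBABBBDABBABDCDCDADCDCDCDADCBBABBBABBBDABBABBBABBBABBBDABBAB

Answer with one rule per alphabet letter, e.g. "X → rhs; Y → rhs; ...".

  step 3 ⇒ step 4: DCDCDADCBBABBBABDCDCDADCDCDCDADC ⇒ BB·AB·BB·AB·BB·DA·BB·AB·DC·DC·DA·DC·DC·DC·DA·DC·BB·AB·BB·AB·BB·DA·BB·AB·BB·AB·BB·AB·BB·DA·BB·AB
    A ↦ DA
    B ↦ DC
    C ↦ AB
    D ↦ BB

A->DA, B->DC, C->AB, D->BB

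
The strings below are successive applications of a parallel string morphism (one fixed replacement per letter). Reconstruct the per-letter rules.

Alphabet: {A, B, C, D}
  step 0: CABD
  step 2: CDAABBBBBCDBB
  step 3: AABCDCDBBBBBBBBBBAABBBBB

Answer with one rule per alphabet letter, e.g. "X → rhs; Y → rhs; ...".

A->CD, B->BB, C->A, D->AB

  step 2 ⇒ step 3: CDAABBBBBCDBB ⇒ A·AB·CD·CD·BB·BB·BB·BB·BB·A·AB·BB·BB
    A ↦ CD
    B ↦ BB
    C ↦ A
    D ↦ AB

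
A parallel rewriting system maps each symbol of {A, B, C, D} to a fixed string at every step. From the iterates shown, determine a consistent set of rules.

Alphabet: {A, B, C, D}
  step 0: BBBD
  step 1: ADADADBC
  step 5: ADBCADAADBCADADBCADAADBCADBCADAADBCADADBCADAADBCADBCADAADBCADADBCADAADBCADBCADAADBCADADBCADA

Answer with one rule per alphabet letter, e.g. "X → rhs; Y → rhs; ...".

A->AD, B->AD, C->A, D->BC

  step 0 ⇒ step 1: BBBD ⇒ AD·AD·AD·BC
    B ↦ AD
    D ↦ BC
    A ↦ AD  (constrained at step 1)
    C ↦ A  (constrained at step 1)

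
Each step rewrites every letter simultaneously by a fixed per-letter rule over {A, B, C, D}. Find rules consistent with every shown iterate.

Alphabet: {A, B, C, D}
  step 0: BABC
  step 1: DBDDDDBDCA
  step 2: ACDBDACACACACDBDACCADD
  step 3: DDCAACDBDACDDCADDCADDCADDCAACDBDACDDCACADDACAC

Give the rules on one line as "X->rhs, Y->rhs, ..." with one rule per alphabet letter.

  step 2 ⇒ step 3: ACDBDACACACACDBDACCADD ⇒ DD·CA·AC·DBD·AC·DD·CA·DD·CA·DD·CA·DD·CA·AC·DBD·AC·DD·CA·CA·DD·AC·AC
    A ↦ DD
    B ↦ DBD
    C ↦ CA
    D ↦ AC

A->DD, B->DBD, C->CA, D->AC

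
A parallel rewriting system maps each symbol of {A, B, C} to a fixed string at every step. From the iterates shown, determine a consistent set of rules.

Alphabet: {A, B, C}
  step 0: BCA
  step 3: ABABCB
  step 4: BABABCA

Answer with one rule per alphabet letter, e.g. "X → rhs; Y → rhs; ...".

  step 3 ⇒ step 4: ABABCB ⇒ B·A·B·A·BC·A
    A ↦ B
    B ↦ A
    C ↦ BC

A->B, B->A, C->BC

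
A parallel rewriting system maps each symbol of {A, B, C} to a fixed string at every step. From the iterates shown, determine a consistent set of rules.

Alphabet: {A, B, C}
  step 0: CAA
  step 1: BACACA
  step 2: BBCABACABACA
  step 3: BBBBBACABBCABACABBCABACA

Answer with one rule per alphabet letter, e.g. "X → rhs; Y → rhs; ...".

  step 2 ⇒ step 3: BBCABACABACA ⇒ BB·BB·BA·CA·BB·CA·BA·CA·BB·CA·BA·CA
    A ↦ CA
    B ↦ BB
    C ↦ BA

A->CA, B->BB, C->BA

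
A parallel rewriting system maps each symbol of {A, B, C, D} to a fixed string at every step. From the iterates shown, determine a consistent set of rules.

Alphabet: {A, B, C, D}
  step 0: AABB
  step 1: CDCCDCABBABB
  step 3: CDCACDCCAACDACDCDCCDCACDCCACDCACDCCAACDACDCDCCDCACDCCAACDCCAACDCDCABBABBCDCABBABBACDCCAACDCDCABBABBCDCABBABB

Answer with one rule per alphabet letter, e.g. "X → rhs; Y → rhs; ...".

A->CDC, B->ABB, C->ACD, D->CCA

  step 0 ⇒ step 1: AABB ⇒ CDC·CDC·ABB·ABB
    A ↦ CDC
    B ↦ ABB
    C ↦ ACD  (constrained at step 1)
    D ↦ CCA  (constrained at step 1)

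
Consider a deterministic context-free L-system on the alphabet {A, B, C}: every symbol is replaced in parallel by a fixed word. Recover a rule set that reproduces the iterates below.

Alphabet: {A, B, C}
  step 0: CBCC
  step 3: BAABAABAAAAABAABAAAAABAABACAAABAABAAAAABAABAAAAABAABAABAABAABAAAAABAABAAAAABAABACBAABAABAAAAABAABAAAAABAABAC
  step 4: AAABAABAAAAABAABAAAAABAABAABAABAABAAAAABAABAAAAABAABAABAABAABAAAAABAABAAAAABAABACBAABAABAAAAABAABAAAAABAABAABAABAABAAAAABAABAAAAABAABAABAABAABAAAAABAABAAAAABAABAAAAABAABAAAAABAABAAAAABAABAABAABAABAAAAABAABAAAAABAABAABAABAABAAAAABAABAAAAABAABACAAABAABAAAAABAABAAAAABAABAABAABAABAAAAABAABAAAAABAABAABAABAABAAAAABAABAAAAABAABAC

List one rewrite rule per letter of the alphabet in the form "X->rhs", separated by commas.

A->BAA, B->AAA, C->BAC

  step 3 ⇒ step 4: BAABAABAAAAABAABAAAAABAABACAAABAABAAAAABAABAAAAABAABAABAABAABAAAAABAABAAAAABAABACBAABAABAAAAABAABAAAAABAABAC ⇒ AAA·BAA·BAA·AAA·BAA·BAA·AAA·BAA·BAA·BAA·BAA·BAA·AAA·BAA·BAA·AAA·BAA·BAA·BAA·BAA·BAA·AAA·BAA·BAA·AAA·BAA·BAC·BAA·BAA·BAA·AAA·BAA·BAA·AAA·BAA·BAA·BAA·BAA·BAA·AAA·BAA·BAA·AAA·BAA·BAA·BAA·BAA·BAA·AAA·BAA·BAA·AAA·BAA·BAA·AAA·BAA·BAA·AAA·BAA·BAA·AAA·BAA·BAA·BAA·BAA·BAA·AAA·BAA·BAA·AAA·BAA·BAA·BAA·BAA·BAA·AAA·BAA·BAA·AAA·BAA·BAC·AAA·BAA·BAA·AAA·BAA·BAA·AAA·BAA·BAA·BAA·BAA·BAA·AAA·BAA·BAA·AAA·BAA·BAA·BAA·BAA·BAA·AAA·BAA·BAA·AAA·BAA·BAC
    A ↦ BAA
    B ↦ AAA
    C ↦ BAC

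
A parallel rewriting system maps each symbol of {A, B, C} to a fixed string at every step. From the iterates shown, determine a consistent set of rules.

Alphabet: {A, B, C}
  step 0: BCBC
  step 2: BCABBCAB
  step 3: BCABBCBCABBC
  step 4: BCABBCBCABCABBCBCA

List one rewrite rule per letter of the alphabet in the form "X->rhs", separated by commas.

A->B, B->BC, C->A

  step 3 ⇒ step 4: BCABBCBCABBC ⇒ BC·A·B·BC·BC·A·BC·A·B·BC·BC·A
    A ↦ B
    B ↦ BC
    C ↦ A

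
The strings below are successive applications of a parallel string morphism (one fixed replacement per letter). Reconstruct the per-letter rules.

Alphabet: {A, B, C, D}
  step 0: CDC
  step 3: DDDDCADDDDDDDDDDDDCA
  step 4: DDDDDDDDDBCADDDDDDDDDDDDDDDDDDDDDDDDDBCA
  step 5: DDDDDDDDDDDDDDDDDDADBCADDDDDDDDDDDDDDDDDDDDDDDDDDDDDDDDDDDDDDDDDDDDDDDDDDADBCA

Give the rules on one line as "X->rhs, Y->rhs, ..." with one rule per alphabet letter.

  step 4 ⇒ step 5: DDDDDDDDDBCADDDDDDDDDDDDDDDDDDDDDDDDDBCA ⇒ DD·DD·DD·DD·DD·DD·DD·DD·DD·A·DB·CA·DD·DD·DD·DD·DD·DD·DD·DD·DD·DD·DD·DD·DD·DD·DD·DD·DD·DD·DD·DD·DD·DD·DD·DD·DD·A·DB·CA
    A ↦ CA
    B ↦ A
    C ↦ DB
    D ↦ DD

A->CA, B->A, C->DB, D->DD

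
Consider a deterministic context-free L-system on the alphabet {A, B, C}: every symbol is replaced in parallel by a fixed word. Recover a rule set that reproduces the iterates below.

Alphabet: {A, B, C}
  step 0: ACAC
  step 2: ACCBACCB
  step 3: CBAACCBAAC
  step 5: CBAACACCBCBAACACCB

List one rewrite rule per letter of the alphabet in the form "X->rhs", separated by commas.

  step 2 ⇒ step 3: ACCBACCB ⇒ CB·A·A·C·CB·A·A·C
    A ↦ CB
    B ↦ C
    C ↦ A

A->CB, B->C, C->A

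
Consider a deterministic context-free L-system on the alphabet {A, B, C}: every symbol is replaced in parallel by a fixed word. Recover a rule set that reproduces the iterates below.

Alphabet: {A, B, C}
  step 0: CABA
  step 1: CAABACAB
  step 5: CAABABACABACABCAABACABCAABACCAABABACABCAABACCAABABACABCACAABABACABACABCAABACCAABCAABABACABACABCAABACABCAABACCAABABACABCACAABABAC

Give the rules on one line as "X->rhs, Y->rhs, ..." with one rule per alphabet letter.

A->AB, B->AC, C->CA

  step 0 ⇒ step 1: CABA ⇒ CA·AB·AC·AB
    A ↦ AB
    B ↦ AC
    C ↦ CA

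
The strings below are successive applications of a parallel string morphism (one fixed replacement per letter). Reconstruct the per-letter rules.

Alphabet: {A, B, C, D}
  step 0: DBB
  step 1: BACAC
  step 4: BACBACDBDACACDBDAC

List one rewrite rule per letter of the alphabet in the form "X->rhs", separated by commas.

A->D, B->AC, C->BD, D->B

  step 0 ⇒ step 1: DBB ⇒ B·AC·AC
    B ↦ AC
    D ↦ B
    A ↦ D  (constrained at step 1)
    C ↦ BD  (constrained at step 1)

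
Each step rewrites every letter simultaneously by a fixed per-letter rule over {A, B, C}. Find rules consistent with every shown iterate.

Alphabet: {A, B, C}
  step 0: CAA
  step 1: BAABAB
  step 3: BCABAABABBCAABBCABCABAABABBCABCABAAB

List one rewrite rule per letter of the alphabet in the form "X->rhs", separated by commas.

A->AB, B->BCA, C->BA

  step 0 ⇒ step 1: CAA ⇒ BA·AB·AB
    A ↦ AB
    C ↦ BA
    B ↦ BCA  (constrained at step 1)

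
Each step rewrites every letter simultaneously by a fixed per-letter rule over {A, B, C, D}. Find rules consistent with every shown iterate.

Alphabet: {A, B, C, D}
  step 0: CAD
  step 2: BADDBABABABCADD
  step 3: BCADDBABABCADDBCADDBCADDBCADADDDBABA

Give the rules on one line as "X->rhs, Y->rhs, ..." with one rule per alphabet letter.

  step 2 ⇒ step 3: BADDBABABABCADD ⇒ BCA·DD·BA·BA·BCA·DD·BCA·DD·BCA·DD·BCA·DAD·DD·BA·BA
    A ↦ DD
    B ↦ BCA
    C ↦ DAD
    D ↦ BA

A->DD, B->BCA, C->DAD, D->BA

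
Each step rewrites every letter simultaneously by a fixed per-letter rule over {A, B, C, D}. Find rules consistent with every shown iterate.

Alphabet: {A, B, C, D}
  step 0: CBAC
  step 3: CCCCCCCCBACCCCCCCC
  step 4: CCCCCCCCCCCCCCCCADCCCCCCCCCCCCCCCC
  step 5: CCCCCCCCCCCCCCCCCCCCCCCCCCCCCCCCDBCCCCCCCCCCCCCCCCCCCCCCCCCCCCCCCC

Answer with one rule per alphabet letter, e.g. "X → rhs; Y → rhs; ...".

  step 4 ⇒ step 5: CCCCCCCCCCCCCCCCADCCCCCCCCCCCCCCCC ⇒ CC·CC·CC·CC·CC·CC·CC·CC·CC·CC·CC·CC·CC·CC·CC·CC·D·B·CC·CC·CC·CC·CC·CC·CC·CC·CC·CC·CC·CC·CC·CC·CC·CC
    A ↦ D
    C ↦ CC
    D ↦ B
  step 3 ⇒ step 4: CCCCCCCCBACCCCCCCC ⇒ CC·CC·CC·CC·CC·CC·CC·CC·A·D·CC·CC·CC·CC·CC·CC·CC·CC
    B ↦ A

A->D, B->A, C->CC, D->B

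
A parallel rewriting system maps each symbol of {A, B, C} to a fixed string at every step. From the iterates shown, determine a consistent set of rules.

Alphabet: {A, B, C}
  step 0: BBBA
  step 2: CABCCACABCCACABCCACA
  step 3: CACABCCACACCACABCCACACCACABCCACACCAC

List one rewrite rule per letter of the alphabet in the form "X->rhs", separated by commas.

  step 2 ⇒ step 3: CABCCACABCCACABCCACA ⇒ CA·C·ABC·CA·CA·C·CA·C·ABC·CA·CA·C·CA·C·ABC·CA·CA·C·CA·C
    A ↦ C
    B ↦ ABC
    C ↦ CA

A->C, B->ABC, C->CA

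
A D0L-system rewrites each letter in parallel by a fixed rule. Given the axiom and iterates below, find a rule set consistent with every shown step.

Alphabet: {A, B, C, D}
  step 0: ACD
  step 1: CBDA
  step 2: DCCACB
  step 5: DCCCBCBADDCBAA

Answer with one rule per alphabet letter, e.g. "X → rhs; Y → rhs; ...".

A->CB, B->CC, C->D, D->A

  step 1 ⇒ step 2: CBDA ⇒ D·CC·A·CB
    A ↦ CB
    B ↦ CC
    C ↦ D
    D ↦ A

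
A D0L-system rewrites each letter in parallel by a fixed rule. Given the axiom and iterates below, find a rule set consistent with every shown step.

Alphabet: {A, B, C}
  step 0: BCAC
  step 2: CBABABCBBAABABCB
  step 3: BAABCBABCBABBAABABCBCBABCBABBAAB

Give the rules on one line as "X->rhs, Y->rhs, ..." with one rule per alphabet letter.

A->CB, B->AB, C->BA

  step 2 ⇒ step 3: CBABABCBBAABABCB ⇒ BA·AB·CB·AB·CB·AB·BA·AB·AB·CB·CB·AB·CB·AB·BA·AB
    A ↦ CB
    B ↦ AB
    C ↦ BA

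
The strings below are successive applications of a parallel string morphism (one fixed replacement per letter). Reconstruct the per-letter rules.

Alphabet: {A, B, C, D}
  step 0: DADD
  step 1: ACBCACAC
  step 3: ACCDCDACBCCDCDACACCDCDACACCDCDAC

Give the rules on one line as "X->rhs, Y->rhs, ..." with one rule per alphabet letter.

A->BC, B->AC, C->CD, D->AC

  step 0 ⇒ step 1: DADD ⇒ AC·BC·AC·AC
    A ↦ BC
    D ↦ AC
    B ↦ AC  (constrained at step 1)
    C ↦ CD  (constrained at step 1)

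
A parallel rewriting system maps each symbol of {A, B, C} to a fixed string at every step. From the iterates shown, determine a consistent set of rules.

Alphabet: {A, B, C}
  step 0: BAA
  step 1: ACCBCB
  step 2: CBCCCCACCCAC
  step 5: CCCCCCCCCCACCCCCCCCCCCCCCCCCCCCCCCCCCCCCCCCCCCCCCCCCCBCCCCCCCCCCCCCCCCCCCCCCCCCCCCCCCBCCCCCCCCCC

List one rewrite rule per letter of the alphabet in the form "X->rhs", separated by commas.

  step 1 ⇒ step 2: ACCBCB ⇒ CB·CC·CC·AC·CC·AC
    A ↦ CB
    B ↦ AC
    C ↦ CC

A->CB, B->AC, C->CC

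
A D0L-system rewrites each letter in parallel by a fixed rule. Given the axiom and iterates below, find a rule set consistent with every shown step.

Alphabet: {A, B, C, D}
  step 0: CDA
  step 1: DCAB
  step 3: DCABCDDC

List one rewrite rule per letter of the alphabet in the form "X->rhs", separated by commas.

  step 0 ⇒ step 1: CDA ⇒ D·C·AB
    A ↦ AB
    C ↦ D
    D ↦ C
    B ↦ CD  (constrained at step 1)

A->AB, B->CD, C->D, D->C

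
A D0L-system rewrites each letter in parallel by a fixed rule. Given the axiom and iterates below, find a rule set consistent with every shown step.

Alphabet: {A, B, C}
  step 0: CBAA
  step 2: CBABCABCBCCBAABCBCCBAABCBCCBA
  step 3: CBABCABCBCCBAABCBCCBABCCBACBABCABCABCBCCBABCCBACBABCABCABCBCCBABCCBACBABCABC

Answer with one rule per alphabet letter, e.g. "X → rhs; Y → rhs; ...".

  step 2 ⇒ step 3: CBABCABCBCCBAABCBCCBAABCBCCBA ⇒ CBA·BC·ABC·BC·CBA·ABC·BC·CBA·BC·CBA·CBA·BC·ABC·ABC·BC·CBA·BC·CBA·CBA·BC·ABC·ABC·BC·CBA·BC·CBA·CBA·BC·ABC
    A ↦ ABC
    B ↦ BC
    C ↦ CBA

A->ABC, B->BC, C->CBA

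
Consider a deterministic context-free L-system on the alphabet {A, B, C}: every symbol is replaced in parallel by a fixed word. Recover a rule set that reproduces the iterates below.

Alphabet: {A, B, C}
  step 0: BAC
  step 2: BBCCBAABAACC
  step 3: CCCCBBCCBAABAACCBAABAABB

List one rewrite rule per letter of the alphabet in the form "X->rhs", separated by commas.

  step 2 ⇒ step 3: BBCCBAABAACC ⇒ CC·CC·B·B·CC·BAA·BAA·CC·BAA·BAA·B·B
    A ↦ BAA
    B ↦ CC
    C ↦ B

A->BAA, B->CC, C->B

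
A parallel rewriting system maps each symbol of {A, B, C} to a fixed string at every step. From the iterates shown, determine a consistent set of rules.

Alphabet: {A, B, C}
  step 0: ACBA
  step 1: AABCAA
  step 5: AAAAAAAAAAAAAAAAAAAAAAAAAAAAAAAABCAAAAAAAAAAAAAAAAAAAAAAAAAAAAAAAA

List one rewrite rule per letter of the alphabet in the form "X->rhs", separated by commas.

  step 0 ⇒ step 1: ACBA ⇒ AA·B·C·AA
    A ↦ AA
    B ↦ C
    C ↦ B

A->AA, B->C, C->B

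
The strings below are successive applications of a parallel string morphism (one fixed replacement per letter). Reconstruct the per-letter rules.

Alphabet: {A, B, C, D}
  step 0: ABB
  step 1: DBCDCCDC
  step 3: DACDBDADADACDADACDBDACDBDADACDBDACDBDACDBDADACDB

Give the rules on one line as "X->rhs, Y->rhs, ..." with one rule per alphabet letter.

A->DB, B->CDC, C->DA, D->DAC

  step 0 ⇒ step 1: ABB ⇒ DB·CDC·CDC
    A ↦ DB
    B ↦ CDC
    C ↦ DA  (constrained at step 1)
    D ↦ DAC  (constrained at step 1)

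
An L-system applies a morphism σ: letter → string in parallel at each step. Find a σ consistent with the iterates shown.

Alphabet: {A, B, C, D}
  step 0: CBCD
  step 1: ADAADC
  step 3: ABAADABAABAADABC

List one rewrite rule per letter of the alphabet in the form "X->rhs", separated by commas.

  step 0 ⇒ step 1: CBCD ⇒ AD·A·AD·C
    B ↦ A
    C ↦ AD
    D ↦ C
    A ↦ AB  (constrained at step 1)

A->AB, B->A, C->AD, D->C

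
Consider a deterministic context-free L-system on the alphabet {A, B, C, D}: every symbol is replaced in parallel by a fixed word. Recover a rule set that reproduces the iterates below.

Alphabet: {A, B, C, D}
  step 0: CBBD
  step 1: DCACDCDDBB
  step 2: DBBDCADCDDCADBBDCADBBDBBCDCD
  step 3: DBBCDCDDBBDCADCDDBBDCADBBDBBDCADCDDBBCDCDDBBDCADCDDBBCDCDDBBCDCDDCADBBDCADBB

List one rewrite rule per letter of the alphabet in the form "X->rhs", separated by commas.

A->DCD, B->CD, C->DCA, D->DBB

  step 2 ⇒ step 3: DBBDCADCDDCADBBDCADBBDBBCDCD ⇒ DBB·CD·CD·DBB·DCA·DCD·DBB·DCA·DBB·DBB·DCA·DCD·DBB·CD·CD·DBB·DCA·DCD·DBB·CD·CD·DBB·CD·CD·DCA·DBB·DCA·DBB
    A ↦ DCD
    B ↦ CD
    C ↦ DCA
    D ↦ DBB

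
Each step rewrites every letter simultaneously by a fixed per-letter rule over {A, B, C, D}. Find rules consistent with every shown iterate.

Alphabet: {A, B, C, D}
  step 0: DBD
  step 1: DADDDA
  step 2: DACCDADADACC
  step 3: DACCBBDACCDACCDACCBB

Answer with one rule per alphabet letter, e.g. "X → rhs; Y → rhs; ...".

  step 2 ⇒ step 3: DACCDADADACC ⇒ DA·CC·B·B·DA·CC·DA·CC·DA·CC·B·B
    A ↦ CC
    C ↦ B
    D ↦ DA
  step 0 ⇒ step 1: DBD ⇒ DA·DD·DA
    B ↦ DD

A->CC, B->DD, C->B, D->DA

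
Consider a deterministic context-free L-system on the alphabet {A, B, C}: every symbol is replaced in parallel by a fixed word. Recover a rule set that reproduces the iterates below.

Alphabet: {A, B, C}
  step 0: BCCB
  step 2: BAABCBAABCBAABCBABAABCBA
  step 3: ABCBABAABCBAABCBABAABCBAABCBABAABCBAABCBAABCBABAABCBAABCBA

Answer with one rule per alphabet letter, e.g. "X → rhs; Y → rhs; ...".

  step 2 ⇒ step 3: BAABCBAABCBAABCBABAABCBA ⇒ ABC·BA·BA·ABC·BA·ABC·BA·BA·ABC·BA·ABC·BA·BA·ABC·BA·ABC·BA·ABC·BA·BA·ABC·BA·ABC·BA
    A ↦ BA
    B ↦ ABC
    C ↦ BA

A->BA, B->ABC, C->BA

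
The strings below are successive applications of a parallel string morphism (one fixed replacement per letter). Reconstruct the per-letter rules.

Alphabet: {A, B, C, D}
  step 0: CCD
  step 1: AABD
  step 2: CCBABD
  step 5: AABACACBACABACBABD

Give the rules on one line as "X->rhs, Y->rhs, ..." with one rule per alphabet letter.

  step 1 ⇒ step 2: AABD ⇒ C·C·BA·BD
    A ↦ C
    B ↦ BA
    D ↦ BD
  step 0 ⇒ step 1: CCD ⇒ A·A·BD
    C ↦ A

A->C, B->BA, C->A, D->BD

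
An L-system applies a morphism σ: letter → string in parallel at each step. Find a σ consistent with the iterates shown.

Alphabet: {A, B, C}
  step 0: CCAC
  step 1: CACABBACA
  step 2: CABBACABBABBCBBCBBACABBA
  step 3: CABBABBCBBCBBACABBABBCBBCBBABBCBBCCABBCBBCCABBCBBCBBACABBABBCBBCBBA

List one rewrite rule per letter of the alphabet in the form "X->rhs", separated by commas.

  step 2 ⇒ step 3: CABBACABBABBCBBCBBACABBA ⇒ CA·BBA·BBC·BBC·BBA·CA·BBA·BBC·BBC·BBA·BBC·BBC·CA·BBC·BBC·CA·BBC·BBC·BBA·CA·BBA·BBC·BBC·BBA
    A ↦ BBA
    B ↦ BBC
    C ↦ CA

A->BBA, B->BBC, C->CA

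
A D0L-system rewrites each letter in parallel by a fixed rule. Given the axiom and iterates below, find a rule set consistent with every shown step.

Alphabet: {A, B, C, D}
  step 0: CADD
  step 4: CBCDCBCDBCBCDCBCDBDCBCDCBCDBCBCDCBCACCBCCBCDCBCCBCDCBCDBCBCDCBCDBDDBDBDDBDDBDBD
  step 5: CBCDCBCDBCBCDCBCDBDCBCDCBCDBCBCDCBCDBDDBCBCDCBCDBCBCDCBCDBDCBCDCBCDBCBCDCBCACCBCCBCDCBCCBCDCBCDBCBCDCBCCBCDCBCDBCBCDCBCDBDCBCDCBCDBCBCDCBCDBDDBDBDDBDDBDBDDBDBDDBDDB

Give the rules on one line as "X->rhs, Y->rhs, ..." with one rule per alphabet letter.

A->AC, B->D, C->CBC, D->DB

  step 4 ⇒ step 5: CBCDCBCDBCBCDCBCDBDCBCDCBCDBCBCDCBCACCBCCBCDCBCCBCDCBCDBCBCDCBCDBDDBDBDDBDDBDBD ⇒ CBC·D·CBC·DB·CBC·D·CBC·DB·D·CBC·D·CBC·DB·CBC·D·CBC·DB·D·DB·CBC·D·CBC·DB·CBC·D·CBC·DB·D·CBC·D·CBC·DB·CBC·D·CBC·AC·CBC·CBC·D·CBC·CBC·D·CBC·DB·CBC·D·CBC·CBC·D·CBC·DB·CBC·D·CBC·DB·D·CBC·D·CBC·DB·CBC·D·CBC·DB·D·DB·DB·D·DB·D·DB·DB·D·DB·DB·D·DB·D·DB
    A ↦ AC
    B ↦ D
    C ↦ CBC
    D ↦ DB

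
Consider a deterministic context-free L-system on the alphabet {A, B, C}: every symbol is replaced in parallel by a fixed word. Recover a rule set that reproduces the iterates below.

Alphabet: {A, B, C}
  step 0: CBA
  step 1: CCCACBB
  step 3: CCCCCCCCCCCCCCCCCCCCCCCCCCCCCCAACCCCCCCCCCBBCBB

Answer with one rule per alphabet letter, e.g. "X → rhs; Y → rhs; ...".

  step 0 ⇒ step 1: CBA ⇒ CCC·A·CBB
    A ↦ CBB
    B ↦ A
    C ↦ CCC

A->CBB, B->A, C->CCC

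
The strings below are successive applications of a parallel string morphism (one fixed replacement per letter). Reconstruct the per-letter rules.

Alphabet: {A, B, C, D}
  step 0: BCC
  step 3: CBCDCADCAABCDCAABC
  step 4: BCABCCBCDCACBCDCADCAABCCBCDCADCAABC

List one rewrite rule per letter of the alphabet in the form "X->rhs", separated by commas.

  step 3 ⇒ step 4: CBCDCADCAABCDCAABC ⇒ BC·A·BC·C·BC·DCA·C·BC·DCA·DCA·A·BC·C·BC·DCA·DCA·A·BC
    A ↦ DCA
    B ↦ A
    C ↦ BC
    D ↦ C

A->DCA, B->A, C->BC, D->C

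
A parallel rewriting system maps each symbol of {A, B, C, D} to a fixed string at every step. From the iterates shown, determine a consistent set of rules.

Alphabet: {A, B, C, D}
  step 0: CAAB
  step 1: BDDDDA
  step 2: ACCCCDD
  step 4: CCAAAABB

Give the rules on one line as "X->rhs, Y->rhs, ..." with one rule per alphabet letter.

A->DD, B->A, C->B, D->C

  step 1 ⇒ step 2: BDDDDA ⇒ A·C·C·C·C·DD
    A ↦ DD
    B ↦ A
    D ↦ C
  step 0 ⇒ step 1: CAAB ⇒ B·DD·DD·A
    C ↦ B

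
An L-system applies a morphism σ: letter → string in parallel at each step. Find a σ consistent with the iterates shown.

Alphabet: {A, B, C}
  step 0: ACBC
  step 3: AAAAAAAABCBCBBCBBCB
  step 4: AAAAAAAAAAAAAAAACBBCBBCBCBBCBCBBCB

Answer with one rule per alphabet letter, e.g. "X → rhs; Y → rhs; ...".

  step 3 ⇒ step 4: AAAAAAAABCBCBBCBBCB ⇒ AA·AA·AA·AA·AA·AA·AA·AA·CB·B·CB·B·CB·CB·B·CB·CB·B·CB
    A ↦ AA
    B ↦ CB
    C ↦ B

A->AA, B->CB, C->B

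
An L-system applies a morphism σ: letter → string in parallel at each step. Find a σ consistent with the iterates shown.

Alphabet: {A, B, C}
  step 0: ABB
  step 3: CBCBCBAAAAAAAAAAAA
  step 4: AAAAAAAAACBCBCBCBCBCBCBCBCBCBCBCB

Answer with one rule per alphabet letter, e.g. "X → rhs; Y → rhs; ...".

A->CB, B->AA, C->A

  step 3 ⇒ step 4: CBCBCBAAAAAAAAAAAA ⇒ A·AA·A·AA·A·AA·CB·CB·CB·CB·CB·CB·CB·CB·CB·CB·CB·CB
    A ↦ CB
    B ↦ AA
    C ↦ A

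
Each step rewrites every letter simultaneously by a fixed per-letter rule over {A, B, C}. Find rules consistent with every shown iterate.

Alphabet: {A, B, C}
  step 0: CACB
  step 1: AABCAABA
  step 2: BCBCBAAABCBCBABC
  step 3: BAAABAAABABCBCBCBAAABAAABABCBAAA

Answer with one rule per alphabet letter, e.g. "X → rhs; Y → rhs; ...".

  step 2 ⇒ step 3: BCBCBAAABCBCBABC ⇒ BA·AA·BA·AA·BA·BC·BC·BC·BA·AA·BA·AA·BA·BC·BA·AA
    A ↦ BC
    B ↦ BA
    C ↦ AA

A->BC, B->BA, C->AA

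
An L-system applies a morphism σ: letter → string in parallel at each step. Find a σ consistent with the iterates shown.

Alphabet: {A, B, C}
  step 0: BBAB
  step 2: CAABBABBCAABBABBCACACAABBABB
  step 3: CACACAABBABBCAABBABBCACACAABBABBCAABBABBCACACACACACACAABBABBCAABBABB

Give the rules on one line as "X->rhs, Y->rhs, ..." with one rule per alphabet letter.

A->CA, B->ABB, C->CA

  step 2 ⇒ step 3: CAABBABBCAABBABBCACACAABBABB ⇒ CA·CA·CA·ABB·ABB·CA·ABB·ABB·CA·CA·CA·ABB·ABB·CA·ABB·ABB·CA·CA·CA·CA·CA·CA·CA·ABB·ABB·CA·ABB·ABB
    A ↦ CA
    B ↦ ABB
    C ↦ CA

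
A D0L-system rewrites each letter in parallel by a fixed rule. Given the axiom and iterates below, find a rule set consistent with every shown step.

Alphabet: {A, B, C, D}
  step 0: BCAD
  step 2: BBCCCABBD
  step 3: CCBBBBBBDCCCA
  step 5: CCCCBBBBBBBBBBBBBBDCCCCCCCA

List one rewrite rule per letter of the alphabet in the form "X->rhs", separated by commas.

  step 2 ⇒ step 3: BBCCCABBD ⇒ C·C·BB·BB·BB·D·C·C·CA
    A ↦ D
    B ↦ C
    C ↦ BB
    D ↦ CA

A->D, B->C, C->BB, D->CA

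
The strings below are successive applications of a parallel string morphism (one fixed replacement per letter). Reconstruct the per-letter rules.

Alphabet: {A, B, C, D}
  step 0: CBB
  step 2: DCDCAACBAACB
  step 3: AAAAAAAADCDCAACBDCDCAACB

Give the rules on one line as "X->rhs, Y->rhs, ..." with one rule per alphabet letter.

  step 2 ⇒ step 3: DCDCAACBAACB ⇒ AA·AA·AA·AA·DC·DC·AA·CB·DC·DC·AA·CB
    A ↦ DC
    B ↦ CB
    C ↦ AA
    D ↦ AA

A->DC, B->CB, C->AA, D->AA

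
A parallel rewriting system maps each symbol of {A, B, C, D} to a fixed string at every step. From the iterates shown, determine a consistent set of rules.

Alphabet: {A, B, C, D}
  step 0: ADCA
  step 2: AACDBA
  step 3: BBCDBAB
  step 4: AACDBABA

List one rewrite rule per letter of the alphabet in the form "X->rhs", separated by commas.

A->B, B->A, C->CD, D->B

  step 3 ⇒ step 4: BBCDBAB ⇒ A·A·CD·B·A·B·A
    A ↦ B
    B ↦ A
    C ↦ CD
    D ↦ B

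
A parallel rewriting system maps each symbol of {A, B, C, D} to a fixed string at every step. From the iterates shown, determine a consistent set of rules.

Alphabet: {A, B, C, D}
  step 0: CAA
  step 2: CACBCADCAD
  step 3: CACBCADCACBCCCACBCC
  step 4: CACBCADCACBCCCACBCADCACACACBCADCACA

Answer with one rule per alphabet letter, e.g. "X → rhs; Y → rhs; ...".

A->CB, B->D, C->CA, D->CC

  step 3 ⇒ step 4: CACBCADCACBCCCACBCC ⇒ CA·CB·CA·D·CA·CB·CC·CA·CB·CA·D·CA·CA·CA·CB·CA·D·CA·CA
    A ↦ CB
    B ↦ D
    C ↦ CA
    D ↦ CC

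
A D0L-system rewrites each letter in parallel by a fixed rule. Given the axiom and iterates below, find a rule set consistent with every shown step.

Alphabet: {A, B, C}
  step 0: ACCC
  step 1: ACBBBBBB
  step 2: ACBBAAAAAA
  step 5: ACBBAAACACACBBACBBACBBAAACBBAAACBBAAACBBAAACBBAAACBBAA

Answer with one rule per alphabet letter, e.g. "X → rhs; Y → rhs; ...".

A->AC, B->A, C->BB

  step 1 ⇒ step 2: ACBBBBBB ⇒ AC·BB·A·A·A·A·A·A
    A ↦ AC
    B ↦ A
    C ↦ BB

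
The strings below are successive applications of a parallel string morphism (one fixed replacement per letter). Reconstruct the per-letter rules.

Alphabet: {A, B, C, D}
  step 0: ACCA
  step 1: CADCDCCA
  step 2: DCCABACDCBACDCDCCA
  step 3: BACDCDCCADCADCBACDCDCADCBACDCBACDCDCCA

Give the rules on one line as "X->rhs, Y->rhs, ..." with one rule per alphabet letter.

A->CA, B->D, C->DC, D->BAC

  step 2 ⇒ step 3: DCCABACDCBACDCDCCA ⇒ BAC·DC·DC·CA·D·CA·DC·BAC·DC·D·CA·DC·BAC·DC·BAC·DC·DC·CA
    A ↦ CA
    B ↦ D
    C ↦ DC
    D ↦ BAC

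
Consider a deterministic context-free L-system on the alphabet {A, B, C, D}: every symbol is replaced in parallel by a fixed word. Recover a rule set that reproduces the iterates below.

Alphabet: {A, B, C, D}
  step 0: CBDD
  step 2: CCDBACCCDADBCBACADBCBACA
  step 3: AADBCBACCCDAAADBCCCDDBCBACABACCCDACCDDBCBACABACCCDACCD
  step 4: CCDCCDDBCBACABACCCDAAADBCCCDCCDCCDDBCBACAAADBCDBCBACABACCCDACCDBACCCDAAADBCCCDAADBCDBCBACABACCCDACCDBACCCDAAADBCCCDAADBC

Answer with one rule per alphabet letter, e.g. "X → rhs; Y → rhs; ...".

A->CCD, B->BAC, C->A, D->DBC

  step 3 ⇒ step 4: AADBCBACCCDAAADBCCCDDBCBACABACCCDACCDDBCBACABACCCDACCD ⇒ CCD·CCD·DBC·BAC·A·BAC·CCD·A·A·A·DBC·CCD·CCD·CCD·DBC·BAC·A·A·A·DBC·DBC·BAC·A·BAC·CCD·A·CCD·BAC·CCD·A·A·A·DBC·CCD·A·A·DBC·DBC·BAC·A·BAC·CCD·A·CCD·BAC·CCD·A·A·A·DBC·CCD·A·A·DBC
    A ↦ CCD
    B ↦ BAC
    C ↦ A
    D ↦ DBC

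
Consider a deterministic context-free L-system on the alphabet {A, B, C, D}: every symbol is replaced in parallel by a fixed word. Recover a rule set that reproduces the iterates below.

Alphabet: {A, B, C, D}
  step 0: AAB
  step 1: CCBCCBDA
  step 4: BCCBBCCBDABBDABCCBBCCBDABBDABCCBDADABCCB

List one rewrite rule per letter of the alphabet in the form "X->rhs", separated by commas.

  step 0 ⇒ step 1: AAB ⇒ CCB·CCB·DA
    A ↦ CCB
    B ↦ DA
    C ↦ B  (constrained at step 1)
    D ↦ B  (constrained at step 1)

A->CCB, B->DA, C->B, D->B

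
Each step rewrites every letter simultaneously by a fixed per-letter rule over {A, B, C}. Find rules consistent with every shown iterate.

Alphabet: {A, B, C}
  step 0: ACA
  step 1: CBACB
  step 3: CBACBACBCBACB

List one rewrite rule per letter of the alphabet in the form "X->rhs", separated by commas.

A->CB, B->CB, C->A

  step 0 ⇒ step 1: ACA ⇒ CB·A·CB
    A ↦ CB
    C ↦ A
    B ↦ CB  (constrained at step 1)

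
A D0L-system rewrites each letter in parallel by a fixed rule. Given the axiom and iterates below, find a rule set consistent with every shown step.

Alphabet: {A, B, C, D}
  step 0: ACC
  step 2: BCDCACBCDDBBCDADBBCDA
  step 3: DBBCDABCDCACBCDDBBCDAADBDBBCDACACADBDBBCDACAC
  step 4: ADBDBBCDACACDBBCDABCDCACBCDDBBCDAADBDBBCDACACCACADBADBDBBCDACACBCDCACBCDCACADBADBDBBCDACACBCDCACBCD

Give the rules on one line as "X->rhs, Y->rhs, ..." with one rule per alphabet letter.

A->CAC, B->DB, C->BCD, D->A

  step 3 ⇒ step 4: DBBCDABCDCACBCDDBBCDAADBDBBCDACACADBDBBCDACAC ⇒ A·DB·DB·BCD·A·CAC·DB·BCD·A·BCD·CAC·BCD·DB·BCD·A·A·DB·DB·BCD·A·CAC·CAC·A·DB·A·DB·DB·BCD·A·CAC·BCD·CAC·BCD·CAC·A·DB·A·DB·DB·BCD·A·CAC·BCD·CAC·BCD
    A ↦ CAC
    B ↦ DB
    C ↦ BCD
    D ↦ A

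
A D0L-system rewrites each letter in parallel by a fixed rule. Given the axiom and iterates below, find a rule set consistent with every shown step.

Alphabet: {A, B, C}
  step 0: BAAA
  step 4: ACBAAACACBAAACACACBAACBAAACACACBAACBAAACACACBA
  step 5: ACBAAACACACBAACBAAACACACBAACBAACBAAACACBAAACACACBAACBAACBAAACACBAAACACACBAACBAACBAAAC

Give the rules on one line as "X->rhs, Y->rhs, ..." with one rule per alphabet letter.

A->AC, B->A, C->BA

  step 4 ⇒ step 5: ACBAAACACBAAACACACBAACBAAACACACBAACBAAACACACBA ⇒ AC·BA·A·AC·AC·AC·BA·AC·BA·A·AC·AC·AC·BA·AC·BA·AC·BA·A·AC·AC·BA·A·AC·AC·AC·BA·AC·BA·AC·BA·A·AC·AC·BA·A·AC·AC·AC·BA·AC·BA·AC·BA·A·AC
    A ↦ AC
    B ↦ A
    C ↦ BA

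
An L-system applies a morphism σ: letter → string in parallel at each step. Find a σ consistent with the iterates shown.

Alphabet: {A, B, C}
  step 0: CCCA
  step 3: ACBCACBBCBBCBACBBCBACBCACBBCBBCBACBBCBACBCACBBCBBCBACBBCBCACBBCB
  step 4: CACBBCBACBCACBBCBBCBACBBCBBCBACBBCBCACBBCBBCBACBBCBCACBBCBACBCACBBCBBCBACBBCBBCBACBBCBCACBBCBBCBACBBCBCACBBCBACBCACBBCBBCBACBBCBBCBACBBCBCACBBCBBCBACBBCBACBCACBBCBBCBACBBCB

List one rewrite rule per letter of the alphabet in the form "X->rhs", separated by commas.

  step 3 ⇒ step 4: ACBCACBBCBBCBACBBCBACBCACBBCBBCBACBBCBACBCACBBCBBCBACBBCBCACBBCB ⇒ C·ACB·BCB·ACB·C·ACB·BCB·BCB·ACB·BCB·BCB·ACB·BCB·C·ACB·BCB·BCB·ACB·BCB·C·ACB·BCB·ACB·C·ACB·BCB·BCB·ACB·BCB·BCB·ACB·BCB·C·ACB·BCB·BCB·ACB·BCB·C·ACB·BCB·ACB·C·ACB·BCB·BCB·ACB·BCB·BCB·ACB·BCB·C·ACB·BCB·BCB·ACB·BCB·ACB·C·ACB·BCB·BCB·ACB·BCB
    A ↦ C
    B ↦ BCB
    C ↦ ACB

A->C, B->BCB, C->ACB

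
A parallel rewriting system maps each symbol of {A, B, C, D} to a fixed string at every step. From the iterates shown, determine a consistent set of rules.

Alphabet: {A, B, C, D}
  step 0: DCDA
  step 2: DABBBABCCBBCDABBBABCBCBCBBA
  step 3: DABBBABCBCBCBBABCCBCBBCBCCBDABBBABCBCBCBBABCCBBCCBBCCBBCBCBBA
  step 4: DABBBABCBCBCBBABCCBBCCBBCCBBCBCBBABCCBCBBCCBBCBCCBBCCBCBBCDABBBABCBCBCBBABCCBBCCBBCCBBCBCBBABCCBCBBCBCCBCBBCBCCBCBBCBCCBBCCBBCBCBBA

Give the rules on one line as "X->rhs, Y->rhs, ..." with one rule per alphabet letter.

  step 3 ⇒ step 4: DABBBABCBCBCBBABCCBCBBCBCCBDABBBABCBCBCBBABCCBBCCBBCCBBCBCBBA ⇒ DAB·BBA·BC·BC·BC·BBA·BC·CB·BC·CB·BC·CB·BC·BC·BBA·BC·CB·CB·BC·CB·BC·BC·CB·BC·CB·CB·BC·DAB·BBA·BC·BC·BC·BBA·BC·CB·BC·CB·BC·CB·BC·BC·BBA·BC·CB·CB·BC·BC·CB·CB·BC·BC·CB·CB·BC·BC·CB·BC·CB·BC·BC·BBA
    A ↦ BBA
    B ↦ BC
    C ↦ CB
    D ↦ DAB

A->BBA, B->BC, C->CB, D->DAB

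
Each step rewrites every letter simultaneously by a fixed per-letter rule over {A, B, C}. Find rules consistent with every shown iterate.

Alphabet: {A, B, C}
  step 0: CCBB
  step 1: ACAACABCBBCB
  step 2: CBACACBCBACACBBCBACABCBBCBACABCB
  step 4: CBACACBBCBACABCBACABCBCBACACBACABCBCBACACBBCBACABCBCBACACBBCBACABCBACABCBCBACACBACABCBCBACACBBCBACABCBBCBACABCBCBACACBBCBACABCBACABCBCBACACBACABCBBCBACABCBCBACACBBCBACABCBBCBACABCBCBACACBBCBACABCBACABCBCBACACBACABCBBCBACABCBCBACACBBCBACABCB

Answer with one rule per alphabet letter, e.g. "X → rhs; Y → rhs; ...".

  step 1 ⇒ step 2: ACAACABCBBCB ⇒ CB·ACA·CB·CB·ACA·CB·BCB·ACA·BCB·BCB·ACA·BCB
    A ↦ CB
    B ↦ BCB
    C ↦ ACA

A->CB, B->BCB, C->ACA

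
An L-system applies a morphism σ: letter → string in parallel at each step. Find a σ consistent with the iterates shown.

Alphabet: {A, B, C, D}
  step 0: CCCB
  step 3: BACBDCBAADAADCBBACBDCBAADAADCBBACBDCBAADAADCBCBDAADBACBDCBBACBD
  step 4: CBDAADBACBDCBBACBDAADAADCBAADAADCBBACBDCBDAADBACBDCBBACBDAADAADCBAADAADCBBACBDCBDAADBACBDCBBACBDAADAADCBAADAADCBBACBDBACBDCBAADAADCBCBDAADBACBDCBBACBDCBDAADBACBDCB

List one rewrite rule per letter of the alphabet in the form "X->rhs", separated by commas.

A->AAD, B->CBD, C->BA, D->CB

  step 3 ⇒ step 4: BACBDCBAADAADCBBACBDCBAADAADCBBACBDCBAADAADCBCBDAADBACBDCBBACBD ⇒ CBD·AAD·BA·CBD·CB·BA·CBD·AAD·AAD·CB·AAD·AAD·CB·BA·CBD·CBD·AAD·BA·CBD·CB·BA·CBD·AAD·AAD·CB·AAD·AAD·CB·BA·CBD·CBD·AAD·BA·CBD·CB·BA·CBD·AAD·AAD·CB·AAD·AAD·CB·BA·CBD·BA·CBD·CB·AAD·AAD·CB·CBD·AAD·BA·CBD·CB·BA·CBD·CBD·AAD·BA·CBD·CB
    A ↦ AAD
    B ↦ CBD
    C ↦ BA
    D ↦ CB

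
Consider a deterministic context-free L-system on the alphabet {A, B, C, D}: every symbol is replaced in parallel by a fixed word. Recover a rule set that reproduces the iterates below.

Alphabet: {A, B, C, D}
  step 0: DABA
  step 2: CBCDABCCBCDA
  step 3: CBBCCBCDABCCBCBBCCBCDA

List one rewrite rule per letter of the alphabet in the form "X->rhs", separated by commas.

  step 2 ⇒ step 3: CBCDABCCBCDA ⇒ CB·BC·CB·C·DA·BC·CB·CB·BC·CB·C·DA
    A ↦ DA
    B ↦ BC
    C ↦ CB
    D ↦ C

A->DA, B->BC, C->CB, D->C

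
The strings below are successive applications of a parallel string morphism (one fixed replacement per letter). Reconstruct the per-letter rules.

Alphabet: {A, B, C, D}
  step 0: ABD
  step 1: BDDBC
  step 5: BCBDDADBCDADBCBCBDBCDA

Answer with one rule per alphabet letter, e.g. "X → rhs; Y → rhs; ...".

  step 0 ⇒ step 1: ABD ⇒ BD·D·BC
    A ↦ BD
    B ↦ D
    D ↦ BC
    C ↦ A  (constrained at step 1)

A->BD, B->D, C->A, D->BC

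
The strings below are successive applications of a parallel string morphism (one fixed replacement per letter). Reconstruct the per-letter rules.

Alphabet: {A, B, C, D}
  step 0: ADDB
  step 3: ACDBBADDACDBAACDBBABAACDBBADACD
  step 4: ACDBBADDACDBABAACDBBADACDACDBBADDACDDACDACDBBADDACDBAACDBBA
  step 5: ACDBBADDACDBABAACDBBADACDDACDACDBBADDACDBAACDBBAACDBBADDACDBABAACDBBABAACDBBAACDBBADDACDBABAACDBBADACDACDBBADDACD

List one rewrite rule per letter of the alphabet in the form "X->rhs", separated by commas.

A->ACD, B->D, C->B, D->BA

  step 4 ⇒ step 5: ACDBBADDACDBABAACDBBADACDACDBBADDACDDACDACDBBADDACDBAACDBBA ⇒ ACD·B·BA·D·D·ACD·BA·BA·ACD·B·BA·D·ACD·D·ACD·ACD·B·BA·D·D·ACD·BA·ACD·B·BA·ACD·B·BA·D·D·ACD·BA·BA·ACD·B·BA·BA·ACD·B·BA·ACD·B·BA·D·D·ACD·BA·BA·ACD·B·BA·D·ACD·ACD·B·BA·D·D·ACD
    A ↦ ACD
    B ↦ D
    C ↦ B
    D ↦ BA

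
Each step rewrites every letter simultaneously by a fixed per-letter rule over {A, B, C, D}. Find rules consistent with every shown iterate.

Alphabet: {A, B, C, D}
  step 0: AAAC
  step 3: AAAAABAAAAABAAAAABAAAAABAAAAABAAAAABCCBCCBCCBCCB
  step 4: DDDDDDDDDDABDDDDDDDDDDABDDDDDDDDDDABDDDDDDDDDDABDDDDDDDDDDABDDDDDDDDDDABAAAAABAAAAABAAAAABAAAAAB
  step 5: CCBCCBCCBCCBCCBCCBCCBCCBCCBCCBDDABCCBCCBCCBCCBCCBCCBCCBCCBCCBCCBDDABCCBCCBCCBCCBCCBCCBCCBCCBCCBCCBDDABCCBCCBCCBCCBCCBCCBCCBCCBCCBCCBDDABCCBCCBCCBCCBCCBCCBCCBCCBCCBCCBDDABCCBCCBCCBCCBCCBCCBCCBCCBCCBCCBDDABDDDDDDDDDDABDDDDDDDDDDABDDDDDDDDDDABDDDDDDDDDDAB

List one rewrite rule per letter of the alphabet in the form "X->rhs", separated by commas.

  step 4 ⇒ step 5: DDDDDDDDDDABDDDDDDDDDDABDDDDDDDDDDABDDDDDDDDDDABDDDDDDDDDDABDDDDDDDDDDABAAAAABAAAAABAAAAABAAAAAB ⇒ CCB·CCB·CCB·CCB·CCB·CCB·CCB·CCB·CCB·CCB·DD·AB·CCB·CCB·CCB·CCB·CCB·CCB·CCB·CCB·CCB·CCB·DD·AB·CCB·CCB·CCB·CCB·CCB·CCB·CCB·CCB·CCB·CCB·DD·AB·CCB·CCB·CCB·CCB·CCB·CCB·CCB·CCB·CCB·CCB·DD·AB·CCB·CCB·CCB·CCB·CCB·CCB·CCB·CCB·CCB·CCB·DD·AB·CCB·CCB·CCB·CCB·CCB·CCB·CCB·CCB·CCB·CCB·DD·AB·DD·DD·DD·DD·DD·AB·DD·DD·DD·DD·DD·AB·DD·DD·DD·DD·DD·AB·DD·DD·DD·DD·DD·AB
    A ↦ DD
    B ↦ AB
    D ↦ CCB
  step 3 ⇒ step 4: AAAAABAAAAABAAAAABAAAAABAAAAABAAAAABCCBCCBCCBCCB ⇒ DD·DD·DD·DD·DD·AB·DD·DD·DD·DD·DD·AB·DD·DD·DD·DD·DD·AB·DD·DD·DD·DD·DD·AB·DD·DD·DD·DD·DD·AB·DD·DD·DD·DD·DD·AB·AA·AA·AB·AA·AA·AB·AA·AA·AB·AA·AA·AB
    C ↦ AA

A->DD, B->AB, C->AA, D->CCB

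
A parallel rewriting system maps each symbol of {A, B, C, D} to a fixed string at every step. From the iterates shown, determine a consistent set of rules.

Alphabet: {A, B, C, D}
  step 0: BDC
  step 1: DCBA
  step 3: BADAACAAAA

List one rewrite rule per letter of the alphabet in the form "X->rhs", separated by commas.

  step 0 ⇒ step 1: BDC ⇒ D·C·BA
    B ↦ D
    C ↦ BA
    D ↦ C
    A ↦ AA  (constrained at step 1)

A->AA, B->D, C->BA, D->C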